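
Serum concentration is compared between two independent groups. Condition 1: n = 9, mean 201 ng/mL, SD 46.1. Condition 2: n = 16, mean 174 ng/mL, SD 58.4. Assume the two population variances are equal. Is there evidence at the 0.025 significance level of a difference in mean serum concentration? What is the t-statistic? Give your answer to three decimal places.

Let group 1 = condition 1, group 2 = condition 2. H0: μ_1 = μ_2; H1: μ_1 ≠ μ_2 (two-sample pooled-variance t-test, two-sided).
s_p² = [(9−1)·46.1² + (16−1)·58.4²]/(9+16−2) = 2963.48
t = (201 − 174)/√[2963.48·(1/9 + 1/16)] = 1.190
df = n₁ + n₂ − 2 = 23
Two-sided p-value ≈ 0.246
Since p ≈ 0.246 > α = 0.025, fail to reject H0; the data do not provide sufficient evidence against H0.

1.190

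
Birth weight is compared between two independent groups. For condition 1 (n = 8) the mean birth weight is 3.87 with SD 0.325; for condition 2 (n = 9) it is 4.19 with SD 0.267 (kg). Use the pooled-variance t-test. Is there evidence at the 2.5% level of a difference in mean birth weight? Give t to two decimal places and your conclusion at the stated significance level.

t = -2.23; fail to reject H0

Let group 1 = condition 1, group 2 = condition 2. H0: μ_1 = μ_2; H1: μ_1 ≠ μ_2 (two-sample pooled-variance t-test, two-sided).
s_p² = [(8−1)·0.325² + (9−1)·0.267²]/(8+9−2) = 0.0873125
t = (3.87 − 4.19)/√[0.0873125·(1/8 + 1/9)] = -2.23
df = n₁ + n₂ − 2 = 15
Two-sided p-value ≈ 0.0416
Since p ≈ 0.0416 > α = 0.025, fail to reject H0; the evidence is not statistically significant.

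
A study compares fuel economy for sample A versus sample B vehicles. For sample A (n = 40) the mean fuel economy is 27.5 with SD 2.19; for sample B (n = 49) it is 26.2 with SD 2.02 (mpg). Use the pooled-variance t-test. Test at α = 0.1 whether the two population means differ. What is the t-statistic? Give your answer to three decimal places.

2.908

Let group 1 = sample A, group 2 = sample B. H0: μ_1 = μ_2; H1: μ_1 ≠ μ_2 (two-sample pooled-variance t-test, two-sided).
s_p² = [(40−1)·2.19² + (49−1)·2.02²]/(40+49−2) = 4.40123
t = (27.5 − 26.2)/√[4.40123·(1/40 + 1/49)] = 2.908
df = n₁ + n₂ − 2 = 87
Two-sided p-value ≈ 0.005
Since p ≈ 0.005 < α = 0.1, reject H0; the evidence is statistically significant.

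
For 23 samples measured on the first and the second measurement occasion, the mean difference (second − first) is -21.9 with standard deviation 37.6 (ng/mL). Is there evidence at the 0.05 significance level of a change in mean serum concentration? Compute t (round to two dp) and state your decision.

t = -2.79; reject H0

H0: μ_d = 0; H1: μ_d ≠ 0 (paired t-test on the differences, two-sided).
t = d̄/(s_d/√n) = -21.9/(37.6/√23) = -2.79
df = n − 1 = 22
Two-sided p-value ≈ 0.011
Since p ≈ 0.011 < α = 0.05, reject H0; the evidence is statistically significant.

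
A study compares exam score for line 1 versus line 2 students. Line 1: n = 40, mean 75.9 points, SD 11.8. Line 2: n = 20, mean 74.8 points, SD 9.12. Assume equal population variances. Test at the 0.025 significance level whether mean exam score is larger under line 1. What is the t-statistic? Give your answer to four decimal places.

Let group 1 = line 1, group 2 = line 2. H0: μ_1 = μ_2; H1: μ_1 > μ_2 (two-sample pooled-variance t-test, right-tailed).
s_p² = [(40−1)·11.8² + (20−1)·9.12²]/(40+20−2) = 120.874
t = (75.9 − 74.8)/√[120.874·(1/40 + 1/20)] = 0.3653
df = n₁ + n₂ − 2 = 58
p-value = P(T ≥ 0.3653) ≈ 0.358
Since p ≈ 0.358 > α = 0.025, fail to reject H0; the data do not provide sufficient evidence against H0.

0.3653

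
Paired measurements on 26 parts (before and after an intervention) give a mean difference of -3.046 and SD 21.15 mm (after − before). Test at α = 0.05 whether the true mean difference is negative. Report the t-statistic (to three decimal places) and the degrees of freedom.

H0: μ_d = 0; H1: μ_d < 0 (paired t-test on the differences, left-tailed).
t = d̄/(s_d/√n) = -3.046/(21.15/√26) = -0.734
df = n − 1 = 25
p-value = P(T ≤ -0.734) ≈ 0.235
Since p ≈ 0.235 > α = 0.05, fail to reject H0; the data do not provide sufficient evidence against H0.

t = -0.734, df = 25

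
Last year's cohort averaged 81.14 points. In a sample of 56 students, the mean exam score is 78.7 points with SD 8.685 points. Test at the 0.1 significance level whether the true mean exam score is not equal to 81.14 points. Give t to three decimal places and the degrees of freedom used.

H0: μ = 81.14; H1: μ ≠ 81.14 (one-sample t-test, two-sided).
t = (x̄ − μ₀)/(s/√n) = (78.7 − 81.14)/(8.685/√56) = -2.102
df = n − 1 = 55
Two-sided p-value ≈ 0.040
Since p ≈ 0.040 < α = 0.1, reject H0; the evidence is statistically significant.

t = -2.102, df = 55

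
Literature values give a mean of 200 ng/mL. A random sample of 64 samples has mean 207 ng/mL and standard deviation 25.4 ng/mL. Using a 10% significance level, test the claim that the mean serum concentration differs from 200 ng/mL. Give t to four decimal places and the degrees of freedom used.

t = 2.2047, df = 63

H0: μ = 200; H1: μ ≠ 200 (one-sample t-test, two-sided).
t = (x̄ − μ₀)/(s/√n) = (207 − 200)/(25.4/√64) = 2.2047
df = n − 1 = 63
Two-sided p-value ≈ 0.031
Since p ≈ 0.031 < α = 0.1, reject H0; the evidence is statistically significant.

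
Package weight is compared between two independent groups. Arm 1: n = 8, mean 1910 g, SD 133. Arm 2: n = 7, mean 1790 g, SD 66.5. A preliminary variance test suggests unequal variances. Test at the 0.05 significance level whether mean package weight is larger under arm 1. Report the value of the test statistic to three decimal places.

Let group 1 = arm 1, group 2 = arm 2. H0: μ_1 = μ_2; H1: μ_1 > μ_2 (Welch's two-sample t-test, right-tailed).
t = (x̄_1 − x̄_2)/√(s_1²/n_1 + s_2²/n_2) = (1910 − 1790)/√(133²/8 + 66.5²/7) = 2.251
Welch–Satterthwaite df ≈ 10.57
p-value = P(T ≥ 2.251) ≈ 0.023
Since p ≈ 0.023 < α = 0.05, reject H0; the data support H1.

2.251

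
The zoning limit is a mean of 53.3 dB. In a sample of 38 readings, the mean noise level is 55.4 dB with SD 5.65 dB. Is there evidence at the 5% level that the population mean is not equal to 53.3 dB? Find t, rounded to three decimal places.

H0: μ = 53.3; H1: μ ≠ 53.3 (one-sample t-test, two-sided).
t = (x̄ − μ₀)/(s/√n) = (55.4 − 53.3)/(5.65/√38) = 2.291
df = n − 1 = 37
Two-sided p-value ≈ 0.0277
Since p ≈ 0.0277 < α = 0.05, reject H0; the data support H1.

2.291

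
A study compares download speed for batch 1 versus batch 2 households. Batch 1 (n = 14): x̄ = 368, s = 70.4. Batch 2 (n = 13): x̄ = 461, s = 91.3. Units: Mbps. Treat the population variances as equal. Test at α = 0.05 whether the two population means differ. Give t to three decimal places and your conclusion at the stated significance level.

t = -2.977; reject H0

Let group 1 = batch 1, group 2 = batch 2. H0: μ_1 = μ_2; H1: μ_1 ≠ μ_2 (two-sample pooled-variance t-test, two-sided).
s_p² = [(14−1)·70.4² + (13−1)·91.3²]/(14+13−2) = 6578.33
t = (368 − 461)/√[6578.33·(1/14 + 1/13)] = -2.977
df = n₁ + n₂ − 2 = 25
Two-sided p-value ≈ 0.0064
Since p ≈ 0.0064 < α = 0.05, reject H0; the data support H1.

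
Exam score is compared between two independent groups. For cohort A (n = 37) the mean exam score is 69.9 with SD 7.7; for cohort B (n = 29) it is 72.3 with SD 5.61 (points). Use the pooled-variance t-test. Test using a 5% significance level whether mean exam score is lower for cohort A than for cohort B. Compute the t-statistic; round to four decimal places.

Let group 1 = cohort A, group 2 = cohort B. H0: μ_1 = μ_2; H1: μ_1 < μ_2 (two-sample pooled-variance t-test, left-tailed).
s_p² = [(37−1)·7.7² + (29−1)·5.61²]/(37+29−2) = 47.1197
t = (69.9 − 72.3)/√[47.1197·(1/37 + 1/29)] = -1.4097
df = n₁ + n₂ − 2 = 64
p-value = P(T ≤ -1.4097) ≈ 0.0817
Since p ≈ 0.0817 > α = 0.05, fail to reject H0; the evidence is not statistically significant.

-1.4097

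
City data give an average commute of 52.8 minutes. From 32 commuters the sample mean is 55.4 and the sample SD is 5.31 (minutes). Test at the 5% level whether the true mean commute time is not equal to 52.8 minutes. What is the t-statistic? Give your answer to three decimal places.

H0: μ = 52.8; H1: μ ≠ 52.8 (one-sample t-test, two-sided).
t = (x̄ − μ₀)/(s/√n) = (55.4 − 52.8)/(5.31/√32) = 2.770
df = n − 1 = 31
Two-sided p-value ≈ 0.0094
Since p ≈ 0.0094 < α = 0.05, reject H0; the evidence is statistically significant.

2.770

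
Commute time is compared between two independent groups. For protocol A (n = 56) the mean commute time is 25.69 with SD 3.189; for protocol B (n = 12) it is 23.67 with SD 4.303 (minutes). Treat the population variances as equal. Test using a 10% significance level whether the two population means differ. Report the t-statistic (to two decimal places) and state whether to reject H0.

Let group 1 = protocol A, group 2 = protocol B. H0: μ_1 = μ_2; H1: μ_1 ≠ μ_2 (two-sample pooled-variance t-test, two-sided).
s_p² = [(56−1)·3.189² + (12−1)·4.303²]/(56+12−2) = 11.5607
t = (25.69 − 23.67)/√[11.5607·(1/56 + 1/12)] = 1.87
df = n₁ + n₂ − 2 = 66
Two-sided p-value ≈ 0.0663
Since p ≈ 0.0663 < α = 0.1, reject H0; the data support H1.

t = 1.87; reject H0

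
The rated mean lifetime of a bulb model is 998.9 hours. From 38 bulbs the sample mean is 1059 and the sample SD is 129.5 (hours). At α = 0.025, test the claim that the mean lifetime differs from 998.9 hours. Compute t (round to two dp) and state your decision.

t = 2.86; reject H0

H0: μ = 998.9; H1: μ ≠ 998.9 (one-sample t-test, two-sided).
t = (x̄ − μ₀)/(s/√n) = (1059 − 998.9)/(129.5/√38) = 2.86
df = n − 1 = 37
Two-sided p-value ≈ 0.007
Since p ≈ 0.007 < α = 0.025, reject H0; the data support H1.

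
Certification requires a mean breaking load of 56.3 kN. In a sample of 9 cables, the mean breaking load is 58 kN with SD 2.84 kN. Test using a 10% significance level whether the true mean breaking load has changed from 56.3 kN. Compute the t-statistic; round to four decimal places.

H0: μ = 56.3; H1: μ ≠ 56.3 (one-sample t-test, two-sided).
t = (x̄ − μ₀)/(s/√n) = (58 − 56.3)/(2.84/√9) = 1.7958
df = n − 1 = 8
Two-sided p-value ≈ 0.1103
Since p ≈ 0.1103 > α = 0.1, fail to reject H0; the data do not provide sufficient evidence against H0.

1.7958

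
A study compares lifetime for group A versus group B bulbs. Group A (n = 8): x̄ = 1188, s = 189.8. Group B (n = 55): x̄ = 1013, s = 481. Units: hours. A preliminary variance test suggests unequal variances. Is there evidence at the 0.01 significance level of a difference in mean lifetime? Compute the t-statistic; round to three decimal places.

1.875

Let group 1 = group A, group 2 = group B. H0: μ_1 = μ_2; H1: μ_1 ≠ μ_2 (Welch's two-sample t-test, two-sided).
t = (x̄_1 − x̄_2)/√(s_1²/n_1 + s_2²/n_2) = (1188 − 1013)/√(189.8²/8 + 481²/55) = 1.875
Welch–Satterthwaite df ≈ 23.53
Two-sided p-value ≈ 0.073
Since p ≈ 0.073 > α = 0.01, fail to reject H0; the evidence is not statistically significant.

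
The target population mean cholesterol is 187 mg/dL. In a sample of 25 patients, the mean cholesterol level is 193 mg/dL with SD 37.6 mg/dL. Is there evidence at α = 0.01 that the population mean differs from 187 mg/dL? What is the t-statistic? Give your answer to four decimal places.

H0: μ = 187; H1: μ ≠ 187 (one-sample t-test, two-sided).
t = (x̄ − μ₀)/(s/√n) = (193 − 187)/(37.6/√25) = 0.7979
df = n − 1 = 24
Two-sided p-value ≈ 0.4328
Since p ≈ 0.4328 > α = 0.01, fail to reject H0; the evidence is not statistically significant.

0.7979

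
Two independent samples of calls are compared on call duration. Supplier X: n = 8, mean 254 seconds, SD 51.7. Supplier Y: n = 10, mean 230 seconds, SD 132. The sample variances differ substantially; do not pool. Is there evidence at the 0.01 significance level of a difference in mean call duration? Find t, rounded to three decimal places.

Let group 1 = supplier X, group 2 = supplier Y. H0: μ_1 = μ_2; H1: μ_1 ≠ μ_2 (Welch's two-sample t-test, two-sided).
t = (x̄_1 − x̄_2)/√(s_1²/n_1 + s_2²/n_2) = (254 − 230)/√(51.7²/8 + 132²/10) = 0.527
Welch–Satterthwaite df ≈ 12.21
Two-sided p-value ≈ 0.608
Since p ≈ 0.608 > α = 0.01, fail to reject H0; the data do not provide sufficient evidence against H0.

0.527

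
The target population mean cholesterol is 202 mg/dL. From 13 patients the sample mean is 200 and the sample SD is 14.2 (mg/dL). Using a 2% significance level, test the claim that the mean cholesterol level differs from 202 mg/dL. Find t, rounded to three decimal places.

-0.508

H0: μ = 202; H1: μ ≠ 202 (one-sample t-test, two-sided).
t = (x̄ − μ₀)/(s/√n) = (200 − 202)/(14.2/√13) = -0.508
df = n − 1 = 12
Two-sided p-value ≈ 0.6208
Since p ≈ 0.6208 > α = 0.02, fail to reject H0; the evidence is not statistically significant.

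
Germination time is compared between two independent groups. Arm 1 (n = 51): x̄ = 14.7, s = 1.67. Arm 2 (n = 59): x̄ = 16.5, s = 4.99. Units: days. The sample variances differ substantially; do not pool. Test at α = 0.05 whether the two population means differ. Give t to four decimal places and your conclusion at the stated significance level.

t = -2.6070; reject H0

Let group 1 = arm 1, group 2 = arm 2. H0: μ_1 = μ_2; H1: μ_1 ≠ μ_2 (Welch's two-sample t-test, two-sided).
t = (x̄_1 − x̄_2)/√(s_1²/n_1 + s_2²/n_2) = (14.7 − 16.5)/√(1.67²/51 + 4.99²/59) = -2.6070
Welch–Satterthwaite df ≈ 72.59
Two-sided p-value ≈ 0.0111
Since p ≈ 0.0111 < α = 0.05, reject H0; the data support H1.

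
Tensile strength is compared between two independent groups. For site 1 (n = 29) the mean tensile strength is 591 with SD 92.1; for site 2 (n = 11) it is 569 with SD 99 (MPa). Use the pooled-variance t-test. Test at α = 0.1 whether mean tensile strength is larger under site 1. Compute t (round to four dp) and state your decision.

t = 0.6612; fail to reject H0

Let group 1 = site 1, group 2 = site 2. H0: μ_1 = μ_2; H1: μ_1 > μ_2 (two-sample pooled-variance t-test, right-tailed).
s_p² = [(29−1)·92.1² + (11−1)·99²]/(29+11−2) = 8829.41
t = (591 − 569)/√[8829.41·(1/29 + 1/11)] = 0.6612
df = n₁ + n₂ − 2 = 38
p-value = P(T ≥ 0.6612) ≈ 0.256
Since p ≈ 0.256 > α = 0.1, fail to reject H0; the data do not provide sufficient evidence against H0.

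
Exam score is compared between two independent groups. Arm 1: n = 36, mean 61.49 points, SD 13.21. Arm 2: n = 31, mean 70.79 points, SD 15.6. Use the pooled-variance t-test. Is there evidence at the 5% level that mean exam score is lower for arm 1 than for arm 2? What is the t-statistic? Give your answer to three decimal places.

-2.643

Let group 1 = arm 1, group 2 = arm 2. H0: μ_1 = μ_2; H1: μ_1 < μ_2 (two-sample pooled-variance t-test, left-tailed).
s_p² = [(36−1)·13.21² + (31−1)·15.6²]/(36+31−2) = 206.284
t = (61.49 − 70.79)/√[206.284·(1/36 + 1/31)] = -2.643
df = n₁ + n₂ − 2 = 65
p-value = P(T ≤ -2.643) ≈ 0.0051
Since p ≈ 0.0051 < α = 0.05, reject H0; the data support H1.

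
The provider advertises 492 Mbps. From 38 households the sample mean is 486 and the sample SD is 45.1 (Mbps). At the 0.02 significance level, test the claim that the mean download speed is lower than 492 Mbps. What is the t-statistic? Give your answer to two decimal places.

H0: μ = 492; H1: μ < 492 (one-sample t-test, left-tailed).
t = (x̄ − μ₀)/(s/√n) = (486 − 492)/(45.1/√38) = -0.82
df = n − 1 = 37
p-value = P(T ≤ -0.82) ≈ 0.209
Since p ≈ 0.209 > α = 0.02, fail to reject H0; the evidence is not statistically significant.

-0.82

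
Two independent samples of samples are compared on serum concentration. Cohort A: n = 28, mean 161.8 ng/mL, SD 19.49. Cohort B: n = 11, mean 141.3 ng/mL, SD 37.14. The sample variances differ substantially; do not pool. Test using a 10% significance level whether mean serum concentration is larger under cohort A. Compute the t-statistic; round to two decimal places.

Let group 1 = cohort A, group 2 = cohort B. H0: μ_1 = μ_2; H1: μ_1 > μ_2 (Welch's two-sample t-test, right-tailed).
t = (x̄_1 − x̄_2)/√(s_1²/n_1 + s_2²/n_2) = (161.8 − 141.3)/√(19.49²/28 + 37.14²/11) = 1.74
Welch–Satterthwaite df ≈ 12.23
p-value = P(T ≥ 1.74) ≈ 0.0536
Since p ≈ 0.0536 < α = 0.1, reject H0; the data support H1.

1.74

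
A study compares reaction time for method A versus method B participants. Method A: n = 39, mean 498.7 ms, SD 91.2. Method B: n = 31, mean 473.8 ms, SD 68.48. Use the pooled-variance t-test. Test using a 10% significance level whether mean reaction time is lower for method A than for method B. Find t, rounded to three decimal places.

1.263

Let group 1 = method A, group 2 = method B. H0: μ_1 = μ_2; H1: μ_1 < μ_2 (two-sample pooled-variance t-test, left-tailed).
s_p² = [(39−1)·91.2² + (31−1)·68.48²]/(39+31−2) = 6716.88
t = (498.7 − 473.8)/√[6716.88·(1/39 + 1/31)] = 1.263
df = n₁ + n₂ − 2 = 68
p-value = P(T ≤ 1.263) ≈ 0.8945
Since p ≈ 0.8945 > α = 0.1, fail to reject H0; the data do not provide sufficient evidence against H0.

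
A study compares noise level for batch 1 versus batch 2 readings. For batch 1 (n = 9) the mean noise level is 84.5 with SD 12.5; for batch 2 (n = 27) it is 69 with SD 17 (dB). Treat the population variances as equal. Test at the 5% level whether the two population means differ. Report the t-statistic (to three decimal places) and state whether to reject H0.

t = 2.508; reject H0

Let group 1 = batch 1, group 2 = batch 2. H0: μ_1 = μ_2; H1: μ_1 ≠ μ_2 (two-sample pooled-variance t-test, two-sided).
s_p² = [(9−1)·12.5² + (27−1)·17²]/(9+27−2) = 257.765
t = (84.5 − 69)/√[257.765·(1/9 + 1/27)] = 2.508
df = n₁ + n₂ − 2 = 34
Two-sided p-value ≈ 0.017
Since p ≈ 0.017 < α = 0.05, reject H0; the evidence is statistically significant.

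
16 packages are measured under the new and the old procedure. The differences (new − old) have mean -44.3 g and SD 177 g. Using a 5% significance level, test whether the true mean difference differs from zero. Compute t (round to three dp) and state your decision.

H0: μ_d = 0; H1: μ_d ≠ 0 (paired t-test on the differences, two-sided).
t = d̄/(s_d/√n) = -44.3/(177/√16) = -1.001
df = n − 1 = 15
Two-sided p-value ≈ 0.333
Since p ≈ 0.333 > α = 0.05, fail to reject H0; the evidence is not statistically significant.

t = -1.001; fail to reject H0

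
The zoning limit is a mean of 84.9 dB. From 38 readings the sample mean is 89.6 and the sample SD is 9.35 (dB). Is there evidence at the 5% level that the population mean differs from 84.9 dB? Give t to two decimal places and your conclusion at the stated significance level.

H0: μ = 84.9; H1: μ ≠ 84.9 (one-sample t-test, two-sided).
t = (x̄ − μ₀)/(s/√n) = (89.6 − 84.9)/(9.35/√38) = 3.10
df = n − 1 = 37
Two-sided p-value ≈ 0.0037
Since p ≈ 0.0037 < α = 0.05, reject H0; the evidence is statistically significant.

t = 3.10; reject H0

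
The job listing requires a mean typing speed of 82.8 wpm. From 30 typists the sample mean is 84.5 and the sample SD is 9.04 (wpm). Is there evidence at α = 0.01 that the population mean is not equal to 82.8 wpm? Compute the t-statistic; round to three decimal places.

1.030

H0: μ = 82.8; H1: μ ≠ 82.8 (one-sample t-test, two-sided).
t = (x̄ − μ₀)/(s/√n) = (84.5 − 82.8)/(9.04/√30) = 1.030
df = n − 1 = 29
Two-sided p-value ≈ 0.3115
Since p ≈ 0.3115 > α = 0.01, fail to reject H0; the evidence is not statistically significant.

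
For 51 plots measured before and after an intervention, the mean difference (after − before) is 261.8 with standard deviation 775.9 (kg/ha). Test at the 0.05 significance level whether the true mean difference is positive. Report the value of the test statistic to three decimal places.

2.410

H0: μ_d = 0; H1: μ_d > 0 (paired t-test on the differences, right-tailed).
t = d̄/(s_d/√n) = 261.8/(775.9/√51) = 2.410
df = n − 1 = 50
p-value = P(T ≥ 2.410) ≈ 0.0098
Since p ≈ 0.0098 < α = 0.05, reject H0; the evidence is statistically significant.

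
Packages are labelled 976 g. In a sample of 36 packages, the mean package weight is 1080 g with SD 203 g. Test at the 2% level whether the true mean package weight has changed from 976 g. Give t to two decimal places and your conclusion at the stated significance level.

t = 3.07; reject H0

H0: μ = 976; H1: μ ≠ 976 (one-sample t-test, two-sided).
t = (x̄ − μ₀)/(s/√n) = (1080 − 976)/(203/√36) = 3.07
df = n − 1 = 35
Two-sided p-value ≈ 0.004
Since p ≈ 0.004 < α = 0.02, reject H0; the data support H1.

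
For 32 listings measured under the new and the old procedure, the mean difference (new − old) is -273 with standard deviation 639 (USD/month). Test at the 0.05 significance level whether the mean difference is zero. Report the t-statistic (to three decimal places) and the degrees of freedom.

H0: μ_d = 0; H1: μ_d ≠ 0 (paired t-test on the differences, two-sided).
t = d̄/(s_d/√n) = -273/(639/√32) = -2.417
df = n − 1 = 31
Two-sided p-value ≈ 0.0217
Since p ≈ 0.0217 < α = 0.05, reject H0; the data support H1.

t = -2.417, df = 31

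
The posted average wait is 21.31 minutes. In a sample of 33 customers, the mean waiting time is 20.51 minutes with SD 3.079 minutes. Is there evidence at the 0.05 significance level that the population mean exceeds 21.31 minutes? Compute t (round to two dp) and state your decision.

H0: μ = 21.31; H1: μ > 21.31 (one-sample t-test, right-tailed).
t = (x̄ − μ₀)/(s/√n) = (20.51 − 21.31)/(3.079/√33) = -1.49
df = n − 1 = 32
p-value = P(T ≥ -1.49) ≈ 0.927
Since p ≈ 0.927 > α = 0.05, fail to reject H0; the data do not provide sufficient evidence against H0.

t = -1.49; fail to reject H0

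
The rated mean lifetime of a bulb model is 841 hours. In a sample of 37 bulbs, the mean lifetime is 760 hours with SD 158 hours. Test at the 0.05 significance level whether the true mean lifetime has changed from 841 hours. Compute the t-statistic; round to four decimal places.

-3.1184

H0: μ = 841; H1: μ ≠ 841 (one-sample t-test, two-sided).
t = (x̄ − μ₀)/(s/√n) = (760 − 841)/(158/√37) = -3.1184
df = n − 1 = 36
Two-sided p-value ≈ 0.0036
Since p ≈ 0.0036 < α = 0.05, reject H0; the data support H1.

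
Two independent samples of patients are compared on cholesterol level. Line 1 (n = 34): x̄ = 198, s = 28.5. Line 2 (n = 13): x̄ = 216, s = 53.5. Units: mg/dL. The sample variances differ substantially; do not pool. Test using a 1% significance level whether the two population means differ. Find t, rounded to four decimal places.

-1.1522

Let group 1 = line 1, group 2 = line 2. H0: μ_1 = μ_2; H1: μ_1 ≠ μ_2 (Welch's two-sample t-test, two-sided).
t = (x̄_1 − x̄_2)/√(s_1²/n_1 + s_2²/n_2) = (198 − 216)/√(28.5²/34 + 53.5²/13) = -1.1522
Welch–Satterthwaite df ≈ 14.68
Two-sided p-value ≈ 0.268
Since p ≈ 0.268 > α = 0.01, fail to reject H0; the data do not provide sufficient evidence against H0.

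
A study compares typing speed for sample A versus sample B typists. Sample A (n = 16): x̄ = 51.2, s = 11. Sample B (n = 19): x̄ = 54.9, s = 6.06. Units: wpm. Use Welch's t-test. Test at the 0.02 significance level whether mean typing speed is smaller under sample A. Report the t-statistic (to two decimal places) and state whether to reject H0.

Let group 1 = sample A, group 2 = sample B. H0: μ_1 = μ_2; H1: μ_1 < μ_2 (Welch's two-sample t-test, left-tailed).
t = (x̄_1 − x̄_2)/√(s_1²/n_1 + s_2²/n_2) = (51.2 − 54.9)/√(11²/16 + 6.06²/19) = -1.20
Welch–Satterthwaite df ≈ 22.43
p-value = P(T ≤ -1.20) ≈ 0.1212
Since p ≈ 0.1212 > α = 0.02, fail to reject H0; the data do not provide sufficient evidence against H0.

t = -1.20; fail to reject H0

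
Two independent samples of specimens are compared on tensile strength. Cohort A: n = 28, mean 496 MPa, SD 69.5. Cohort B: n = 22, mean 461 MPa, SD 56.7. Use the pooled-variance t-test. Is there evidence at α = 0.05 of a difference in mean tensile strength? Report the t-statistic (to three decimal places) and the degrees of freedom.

t = 1.913, df = 48

Let group 1 = cohort A, group 2 = cohort B. H0: μ_1 = μ_2; H1: μ_1 ≠ μ_2 (two-sample pooled-variance t-test, two-sided).
s_p² = [(28−1)·69.5² + (22−1)·56.7²]/(28+22−2) = 4123.53
t = (496 − 461)/√[4123.53·(1/28 + 1/22)] = 1.913
df = n₁ + n₂ − 2 = 48
Two-sided p-value ≈ 0.0617
Since p ≈ 0.0617 > α = 0.05, fail to reject H0; the evidence is not statistically significant.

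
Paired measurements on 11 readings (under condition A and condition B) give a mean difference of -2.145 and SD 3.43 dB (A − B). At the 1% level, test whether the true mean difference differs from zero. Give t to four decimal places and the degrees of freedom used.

H0: μ_d = 0; H1: μ_d ≠ 0 (paired t-test on the differences, two-sided).
t = d̄/(s_d/√n) = -2.145/(3.43/√11) = -2.0741
df = n − 1 = 10
Two-sided p-value ≈ 0.0648
Since p ≈ 0.0648 > α = 0.01, fail to reject H0; the data do not provide sufficient evidence against H0.

t = -2.0741, df = 10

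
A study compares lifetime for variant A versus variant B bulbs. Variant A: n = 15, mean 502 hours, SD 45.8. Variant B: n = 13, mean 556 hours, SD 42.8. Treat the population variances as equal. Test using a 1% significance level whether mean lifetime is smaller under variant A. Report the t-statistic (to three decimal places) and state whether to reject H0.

Let group 1 = variant A, group 2 = variant B. H0: μ_1 = μ_2; H1: μ_1 < μ_2 (two-sample pooled-variance t-test, left-tailed).
s_p² = [(15−1)·45.8² + (13−1)·42.8²]/(15+13−2) = 1974.96
t = (502 − 556)/√[1974.96·(1/15 + 1/13)] = -3.207
df = n₁ + n₂ − 2 = 26
p-value = P(T ≤ -3.207) ≈ 0.0018
Since p ≈ 0.0018 < α = 0.01, reject H0; the data support H1.

t = -3.207; reject H0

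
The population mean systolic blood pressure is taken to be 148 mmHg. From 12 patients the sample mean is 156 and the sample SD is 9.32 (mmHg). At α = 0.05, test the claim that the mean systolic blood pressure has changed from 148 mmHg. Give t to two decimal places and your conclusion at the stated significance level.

H0: μ = 148; H1: μ ≠ 148 (one-sample t-test, two-sided).
t = (x̄ − μ₀)/(s/√n) = (156 − 148)/(9.32/√12) = 2.97
df = n − 1 = 11
Two-sided p-value ≈ 0.013
Since p ≈ 0.013 < α = 0.05, reject H0; the data support H1.

t = 2.97; reject H0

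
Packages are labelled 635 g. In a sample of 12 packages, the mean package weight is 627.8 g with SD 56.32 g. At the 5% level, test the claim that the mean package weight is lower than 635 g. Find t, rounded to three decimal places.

-0.443

H0: μ = 635; H1: μ < 635 (one-sample t-test, left-tailed).
t = (x̄ − μ₀)/(s/√n) = (627.8 − 635)/(56.32/√12) = -0.443
df = n − 1 = 11
p-value = P(T ≤ -0.443) ≈ 0.3332
Since p ≈ 0.3332 > α = 0.05, fail to reject H0; the evidence is not statistically significant.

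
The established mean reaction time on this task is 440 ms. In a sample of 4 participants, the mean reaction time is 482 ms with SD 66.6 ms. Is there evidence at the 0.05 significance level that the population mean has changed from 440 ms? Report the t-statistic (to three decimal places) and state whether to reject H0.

H0: μ = 440; H1: μ ≠ 440 (one-sample t-test, two-sided).
t = (x̄ − μ₀)/(s/√n) = (482 − 440)/(66.6/√4) = 1.261
df = n − 1 = 3
Two-sided p-value ≈ 0.2964
Since p ≈ 0.2964 > α = 0.05, fail to reject H0; the data do not provide sufficient evidence against H0.

t = 1.261; fail to reject H0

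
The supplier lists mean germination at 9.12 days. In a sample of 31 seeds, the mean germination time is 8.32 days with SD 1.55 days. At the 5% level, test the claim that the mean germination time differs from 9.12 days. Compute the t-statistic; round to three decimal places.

H0: μ = 9.12; H1: μ ≠ 9.12 (one-sample t-test, two-sided).
t = (x̄ − μ₀)/(s/√n) = (8.32 − 9.12)/(1.55/√31) = -2.874
df = n − 1 = 30
Two-sided p-value ≈ 0.0074
Since p ≈ 0.0074 < α = 0.05, reject H0; the data support H1.

-2.874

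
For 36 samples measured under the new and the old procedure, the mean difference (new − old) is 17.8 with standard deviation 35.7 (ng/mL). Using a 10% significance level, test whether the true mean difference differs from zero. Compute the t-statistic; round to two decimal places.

2.99

H0: μ_d = 0; H1: μ_d ≠ 0 (paired t-test on the differences, two-sided).
t = d̄/(s_d/√n) = 17.8/(35.7/√36) = 2.99
df = n − 1 = 35
Two-sided p-value ≈ 0.005
Since p ≈ 0.005 < α = 0.1, reject H0; the data support H1.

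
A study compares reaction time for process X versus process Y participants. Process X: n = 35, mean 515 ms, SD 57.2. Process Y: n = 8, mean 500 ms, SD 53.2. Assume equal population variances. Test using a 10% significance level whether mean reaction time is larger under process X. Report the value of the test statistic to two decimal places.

Let group 1 = process X, group 2 = process Y. H0: μ_1 = μ_2; H1: μ_1 > μ_2 (two-sample pooled-variance t-test, right-tailed).
s_p² = [(35−1)·57.2² + (8−1)·53.2²]/(35+8−2) = 3196.44
t = (515 − 500)/√[3196.44·(1/35 + 1/8)] = 0.68
df = n₁ + n₂ − 2 = 41
p-value = P(T ≥ 0.68) ≈ 0.2511
Since p ≈ 0.2511 > α = 0.1, fail to reject H0; the data do not provide sufficient evidence against H0.

0.68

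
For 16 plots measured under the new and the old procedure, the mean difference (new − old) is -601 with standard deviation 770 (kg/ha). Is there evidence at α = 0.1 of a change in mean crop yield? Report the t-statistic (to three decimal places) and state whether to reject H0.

t = -3.122; reject H0

H0: μ_d = 0; H1: μ_d ≠ 0 (paired t-test on the differences, two-sided).
t = d̄/(s_d/√n) = -601/(770/√16) = -3.122
df = n − 1 = 15
Two-sided p-value ≈ 0.0070
Since p ≈ 0.0070 < α = 0.1, reject H0; the data support H1.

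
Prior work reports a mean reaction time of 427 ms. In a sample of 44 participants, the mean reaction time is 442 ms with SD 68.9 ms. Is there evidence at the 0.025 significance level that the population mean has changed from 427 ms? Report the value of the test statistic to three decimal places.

1.444

H0: μ = 427; H1: μ ≠ 427 (one-sample t-test, two-sided).
t = (x̄ − μ₀)/(s/√n) = (442 − 427)/(68.9/√44) = 1.444
df = n − 1 = 43
Two-sided p-value ≈ 0.156
Since p ≈ 0.156 > α = 0.025, fail to reject H0; the evidence is not statistically significant.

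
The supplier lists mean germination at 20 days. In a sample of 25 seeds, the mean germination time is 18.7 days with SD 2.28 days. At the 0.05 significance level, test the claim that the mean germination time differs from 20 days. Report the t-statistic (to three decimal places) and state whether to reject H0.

H0: μ = 20; H1: μ ≠ 20 (one-sample t-test, two-sided).
t = (x̄ − μ₀)/(s/√n) = (18.7 − 20)/(2.28/√25) = -2.851
df = n − 1 = 24
Two-sided p-value ≈ 0.009
Since p ≈ 0.009 < α = 0.05, reject H0; the data support H1.

t = -2.851; reject H0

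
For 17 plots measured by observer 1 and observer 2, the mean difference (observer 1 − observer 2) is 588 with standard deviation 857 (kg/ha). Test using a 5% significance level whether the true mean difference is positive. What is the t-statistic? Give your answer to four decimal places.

2.8289

H0: μ_d = 0; H1: μ_d > 0 (paired t-test on the differences, right-tailed).
t = d̄/(s_d/√n) = 588/(857/√17) = 2.8289
df = n − 1 = 16
p-value = P(T ≥ 2.8289) ≈ 0.0060
Since p ≈ 0.0060 < α = 0.05, reject H0; the data support H1.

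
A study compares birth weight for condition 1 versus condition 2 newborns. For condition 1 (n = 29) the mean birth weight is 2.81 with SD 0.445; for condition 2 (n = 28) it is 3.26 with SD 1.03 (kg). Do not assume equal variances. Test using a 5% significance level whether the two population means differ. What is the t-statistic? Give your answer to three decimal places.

-2.128

Let group 1 = condition 1, group 2 = condition 2. H0: μ_1 = μ_2; H1: μ_1 ≠ μ_2 (Welch's two-sample t-test, two-sided).
t = (x̄_1 − x̄_2)/√(s_1²/n_1 + s_2²/n_2) = (2.81 − 3.26)/√(0.445²/29 + 1.03²/28) = -2.128
Welch–Satterthwaite df ≈ 36.47
Two-sided p-value ≈ 0.040
Since p ≈ 0.040 < α = 0.05, reject H0; the evidence is statistically significant.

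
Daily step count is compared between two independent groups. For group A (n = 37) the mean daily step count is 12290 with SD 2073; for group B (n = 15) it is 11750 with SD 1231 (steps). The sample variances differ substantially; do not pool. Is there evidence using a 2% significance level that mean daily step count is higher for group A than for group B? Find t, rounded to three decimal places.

Let group 1 = group A, group 2 = group B. H0: μ_1 = μ_2; H1: μ_1 > μ_2 (Welch's two-sample t-test, right-tailed).
t = (x̄_1 − x̄_2)/√(s_1²/n_1 + s_2²/n_2) = (12290 − 11750)/√(2073²/37 + 1231²/15) = 1.159
Welch–Satterthwaite df ≈ 42.73
p-value = P(T ≥ 1.159) ≈ 0.1265
Since p ≈ 0.1265 > α = 0.02, fail to reject H0; the evidence is not statistically significant.

1.159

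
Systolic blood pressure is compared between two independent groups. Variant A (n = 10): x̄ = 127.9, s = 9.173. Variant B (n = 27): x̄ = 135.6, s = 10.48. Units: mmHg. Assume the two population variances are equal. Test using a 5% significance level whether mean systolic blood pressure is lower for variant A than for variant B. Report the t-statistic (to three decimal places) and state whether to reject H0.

t = -2.047; reject H0

Let group 1 = variant A, group 2 = variant B. H0: μ_1 = μ_2; H1: μ_1 < μ_2 (two-sample pooled-variance t-test, left-tailed).
s_p² = [(10−1)·9.173² + (27−1)·10.48²]/(10+27−2) = 103.225
t = (127.9 − 135.6)/√[103.225·(1/10 + 1/27)] = -2.047
df = n₁ + n₂ − 2 = 35
p-value = P(T ≤ -2.047) ≈ 0.024
Since p ≈ 0.024 < α = 0.05, reject H0; the data support H1.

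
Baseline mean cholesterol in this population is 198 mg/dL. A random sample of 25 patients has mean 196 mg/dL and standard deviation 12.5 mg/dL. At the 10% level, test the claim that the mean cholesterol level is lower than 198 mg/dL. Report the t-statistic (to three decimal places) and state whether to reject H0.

H0: μ = 198; H1: μ < 198 (one-sample t-test, left-tailed).
t = (x̄ − μ₀)/(s/√n) = (196 − 198)/(12.5/√25) = -0.800
df = n − 1 = 24
p-value = P(T ≤ -0.800) ≈ 0.2158
Since p ≈ 0.2158 > α = 0.1, fail to reject H0; the evidence is not statistically significant.

t = -0.800; fail to reject H0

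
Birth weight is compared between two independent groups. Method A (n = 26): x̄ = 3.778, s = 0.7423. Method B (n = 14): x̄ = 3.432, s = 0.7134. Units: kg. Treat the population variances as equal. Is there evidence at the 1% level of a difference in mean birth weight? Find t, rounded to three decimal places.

1.425

Let group 1 = method A, group 2 = method B. H0: μ_1 = μ_2; H1: μ_1 ≠ μ_2 (two-sample pooled-variance t-test, two-sided).
s_p² = [(26−1)·0.7423² + (14−1)·0.7134²]/(26+14−2) = 0.536617
t = (3.778 − 3.432)/√[0.536617·(1/26 + 1/14)] = 1.425
df = n₁ + n₂ − 2 = 38
Two-sided p-value ≈ 0.1624
Since p ≈ 0.1624 > α = 0.01, fail to reject H0; the data do not provide sufficient evidence against H0.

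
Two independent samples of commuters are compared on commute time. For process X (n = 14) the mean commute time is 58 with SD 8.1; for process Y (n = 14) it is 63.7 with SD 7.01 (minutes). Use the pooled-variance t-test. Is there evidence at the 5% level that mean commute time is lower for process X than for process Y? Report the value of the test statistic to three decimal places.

-1.991

Let group 1 = process X, group 2 = process Y. H0: μ_1 = μ_2; H1: μ_1 < μ_2 (two-sample pooled-variance t-test, left-tailed).
s_p² = [(14−1)·8.1² + (14−1)·7.01²]/(14+14−2) = 57.375
t = (58 − 63.7)/√[57.375·(1/14 + 1/14)] = -1.991
df = n₁ + n₂ − 2 = 26
p-value = P(T ≤ -1.991) ≈ 0.029
Since p ≈ 0.029 < α = 0.05, reject H0; the data support H1.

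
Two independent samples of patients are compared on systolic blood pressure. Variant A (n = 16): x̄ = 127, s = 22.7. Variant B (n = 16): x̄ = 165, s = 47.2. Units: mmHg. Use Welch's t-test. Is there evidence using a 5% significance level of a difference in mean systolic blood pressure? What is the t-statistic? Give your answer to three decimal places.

-2.902

Let group 1 = variant A, group 2 = variant B. H0: μ_1 = μ_2; H1: μ_1 ≠ μ_2 (Welch's two-sample t-test, two-sided).
t = (x̄_1 − x̄_2)/√(s_1²/n_1 + s_2²/n_2) = (127 − 165)/√(22.7²/16 + 47.2²/16) = -2.902
Welch–Satterthwaite df ≈ 21.59
Two-sided p-value ≈ 0.008
Since p ≈ 0.008 < α = 0.05, reject H0; the data support H1.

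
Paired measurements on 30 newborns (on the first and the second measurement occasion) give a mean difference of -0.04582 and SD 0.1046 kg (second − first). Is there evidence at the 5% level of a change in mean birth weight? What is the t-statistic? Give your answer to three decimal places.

H0: μ_d = 0; H1: μ_d ≠ 0 (paired t-test on the differences, two-sided).
t = d̄/(s_d/√n) = -0.04582/(0.1046/√30) = -2.399
df = n − 1 = 29
Two-sided p-value ≈ 0.0231
Since p ≈ 0.0231 < α = 0.05, reject H0; the evidence is statistically significant.

-2.399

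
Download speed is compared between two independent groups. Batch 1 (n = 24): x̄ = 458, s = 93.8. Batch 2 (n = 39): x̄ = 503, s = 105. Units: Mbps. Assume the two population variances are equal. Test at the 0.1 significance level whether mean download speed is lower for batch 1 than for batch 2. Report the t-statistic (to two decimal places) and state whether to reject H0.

Let group 1 = batch 1, group 2 = batch 2. H0: μ_1 = μ_2; H1: μ_1 < μ_2 (two-sample pooled-variance t-test, left-tailed).
s_p² = [(24−1)·93.8² + (39−1)·105²]/(24+39−2) = 10185.5
t = (458 − 503)/√[10185.5·(1/24 + 1/39)] = -1.72
df = n₁ + n₂ − 2 = 61
p-value = P(T ≤ -1.72) ≈ 0.0454
Since p ≈ 0.0454 < α = 0.1, reject H0; the evidence is statistically significant.

t = -1.72; reject H0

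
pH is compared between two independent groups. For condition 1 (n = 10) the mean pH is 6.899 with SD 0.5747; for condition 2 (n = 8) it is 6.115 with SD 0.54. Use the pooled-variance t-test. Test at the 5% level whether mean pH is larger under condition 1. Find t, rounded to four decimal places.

Let group 1 = condition 1, group 2 = condition 2. H0: μ_1 = μ_2; H1: μ_1 > μ_2 (two-sample pooled-variance t-test, right-tailed).
s_p² = [(10−1)·0.5747² + (8−1)·0.54²]/(10+8−2) = 0.313358
t = (6.899 − 6.115)/√[0.313358·(1/10 + 1/8)] = 2.9526
df = n₁ + n₂ − 2 = 16
p-value = P(T ≥ 2.9526) ≈ 0.0047
Since p ≈ 0.0047 < α = 0.05, reject H0; the evidence is statistically significant.

2.9526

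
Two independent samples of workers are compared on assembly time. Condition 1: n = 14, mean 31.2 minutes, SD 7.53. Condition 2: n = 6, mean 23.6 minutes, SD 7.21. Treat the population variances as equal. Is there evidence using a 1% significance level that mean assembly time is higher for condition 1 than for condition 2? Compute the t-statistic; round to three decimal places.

2.093

Let group 1 = condition 1, group 2 = condition 2. H0: μ_1 = μ_2; H1: μ_1 > μ_2 (two-sample pooled-variance t-test, right-tailed).
s_p² = [(14−1)·7.53² + (6−1)·7.21²]/(14+6−2) = 55.3907
t = (31.2 − 23.6)/√[55.3907·(1/14 + 1/6)] = 2.093
df = n₁ + n₂ − 2 = 18
p-value = P(T ≥ 2.093) ≈ 0.025
Since p ≈ 0.025 > α = 0.01, fail to reject H0; the data do not provide sufficient evidence against H0.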